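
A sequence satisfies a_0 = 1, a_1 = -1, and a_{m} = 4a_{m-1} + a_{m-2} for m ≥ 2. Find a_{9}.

The ordinary generating function has denominator 1 - 4y - y^2.
Iterating the recurrence: a_0,…,a_{9} = 1, -1, -3, -13, -55, -233, -987, -4181, -17711, -75025.

-75025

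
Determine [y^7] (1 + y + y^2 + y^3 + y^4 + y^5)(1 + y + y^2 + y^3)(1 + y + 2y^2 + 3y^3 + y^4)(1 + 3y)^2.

452

(1 + y + y^2 + y^3 + y^4 + y^5) has coefficients 1,1,1,1,1,1 for degrees 0…5.
(1 + y + y^2 + y^3) has coefficients 1,1,1,1,0,0,0,0 for degrees 0…7.
Multiplying by (1 + y + 2y^2 + 3y^3 + y^4) gives running coefficients 1,2,4,7,7,6,4,1 for degrees 0…7.
Finally multiplying by (1 + 3y)^2, the product of all factors after the first has coefficients 1,8,25,49,85,111,103,79 for degrees 0…7.
[y^7] = 1·79 + 1·103 + 1·111 + 1·85 + 1·49 + 1·25 = 452.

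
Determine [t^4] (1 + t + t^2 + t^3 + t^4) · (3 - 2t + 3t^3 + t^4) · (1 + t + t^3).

(1 + t + t^2 + t^3 + t^4) has coefficients 1,1,1,1,1 for degrees 0…4.
(3 - 2t + 3t^3 + t^4) has coefficients 3,-2,0,3,1 for degrees 0…4.
Finally multiplying by (1 + t + t^3), the product of all factors after the first has coefficients 3,1,-2,6,2 for degrees 0…4.
[t^4] = 1·2 + 1·6 + 1·(-2) + 1·1 + 1·3 = 10.

10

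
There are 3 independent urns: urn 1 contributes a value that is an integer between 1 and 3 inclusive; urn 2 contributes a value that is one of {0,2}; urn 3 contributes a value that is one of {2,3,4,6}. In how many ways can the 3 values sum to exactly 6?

The generating function for the choices is (y + y^2 + y^3)·(1 + y^2)·(y^2 + y^3 + y^4 + y^6); the count is [y^6].
(y + y^2 + y^3) has coefficients 0,1,1,1 for degrees 0…3.
(1 + y^2) has coefficients 1,0,1,0,0,0,0 for degrees 0…6.
Finally multiplying by (y^2 + y^3 + y^4 + y^6), the product of all factors after the first has coefficients 0,0,1,1,2,1,2 for degrees 0…6.
[y^6] = 1·1 + 1·2 + 1·1 = 4.

4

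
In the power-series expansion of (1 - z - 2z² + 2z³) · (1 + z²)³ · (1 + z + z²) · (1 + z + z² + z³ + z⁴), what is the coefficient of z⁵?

(1 - z - 2z² + 2z³) has coefficients 1,-1,-2,2 for degrees 0…3.
(1 + z²)³ has coefficients 1,0,3,0,3,0 for degrees 0…5.
Multiplying by (1 + z + z²) gives running coefficients 1,1,4,3,6,3 for degrees 0…5.
Finally multiplying by (1 + z + z² + z³ + z⁴), the product of all factors after the first has coefficients 1,2,6,9,15,17 for degrees 0…5.
[z⁵] = 1·17 − 1·15 − 2·9 + 2·6 = -4.

-4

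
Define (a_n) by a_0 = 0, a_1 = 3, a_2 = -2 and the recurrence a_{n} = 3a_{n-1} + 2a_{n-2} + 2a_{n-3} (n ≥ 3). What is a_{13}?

94478

The ordinary generating function has denominator 1 - 3t - 2t^2 - 2t^3.
Iterating the recurrence: a_0,…,a_{13} = 0, 3, -2, 0, 2, 2, 10, 38, 138, 510, 1882, 6942, 25610, 94478.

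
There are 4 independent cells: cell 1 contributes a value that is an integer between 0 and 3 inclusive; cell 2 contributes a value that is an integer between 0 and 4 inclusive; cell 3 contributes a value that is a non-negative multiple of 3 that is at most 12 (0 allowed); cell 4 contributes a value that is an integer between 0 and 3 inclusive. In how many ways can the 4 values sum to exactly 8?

26

The generating function for the choices is (1 + z + z^2 + z^3)·(1 + z + z^2 + z^3 + z^4)·(1 + z^3 + z^6 + z^9 + z^12)·(1 + z + z^2 + z^3); the count is [z^8].
(1 + z + z^2 + z^3) has coefficients 1,1,1,1 for degrees 0…3.
(1 + z + z^2 + z^3 + z^4) has coefficients 1,1,1,1,1,0,0,0,0 for degrees 0…8.
Multiplying by (1 + z^3 + z^6 + z^9 + z^12) gives running coefficients 1,1,1,2,2,1,2,2,1 for degrees 0…8.
Finally multiplying by (1 + z + z^2 + z^3), the product of all factors after the first has coefficients 1,2,3,5,6,6,7,7,6 for degrees 0…8.
[z^8] = 1·6 + 1·7 + 1·7 + 1·6 = 26.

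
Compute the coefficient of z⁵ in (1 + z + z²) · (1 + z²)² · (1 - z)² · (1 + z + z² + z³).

(1 + z + z²) has coefficients 1,1,1 for degrees 0…2.
(1 + z²)² has coefficients 1,0,2,0,1,0 for degrees 0…5.
Multiplying by (1 - z)² gives running coefficients 1,-2,3,-4,3,-2 for degrees 0…5.
Finally multiplying by (1 + z + z² + z³), the product of all factors after the first has coefficients 1,-1,2,-2,0,0 for degrees 0…5.
[z⁵] = 1·0 + 1·0 + 1·(-2) = -2.

-2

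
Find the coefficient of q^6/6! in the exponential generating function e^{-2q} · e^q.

1

The EGF product rule gives c_6 = Σ_{k_1+k_2=6} C(6; k_1,k_2) · ∏ g_i(k_i), where e^{-2q} gives (-2)^k; e^q gives (1)^k.
g_1(k) for k = 0…6: 1, -2, 4, -8, 16, -32, 64.
g_2(k) for k = 0…6: 1, 1, 1, 1, 1, 1, 1.
c_6 = Σ_k C(6,k)·g_1(k)·g_2(6−k) = 1·1·1 + 6·(-2)·1 + 15·4·1 + 20·(-8)·1 + 15·16·1 + 6·(-32)·1 + 1·64·1 = 1 − 12 + 60 − 160 + 240 − 192 + 64 = 1.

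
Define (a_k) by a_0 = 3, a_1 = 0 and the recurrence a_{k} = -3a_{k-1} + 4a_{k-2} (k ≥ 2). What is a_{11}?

-2516580

The ordinary generating function has denominator 1 + 3y - 4y^2.
Iterating the recurrence: a_0,…,a_{11} = 3, 0, 12, -36, 156, -612, 2460, -9828, 39324, -157284, 629148, -2516580.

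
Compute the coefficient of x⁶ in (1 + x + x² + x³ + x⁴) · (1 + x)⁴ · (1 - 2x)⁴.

-29

(1 + x + x² + x³ + x⁴) has coefficients 1,1,1,1,1 for degrees 0…4.
(1 + x)⁴ has coefficients 1,4,6,4,1,0,0 for degrees 0…6.
Finally multiplying by (1 - 2x)⁴, the product of all factors after the first has coefficients 1,-4,-2,20,1,-40,-8 for degrees 0…6.
[x⁶] = 1·(-8) + 1·(-40) + 1·1 + 1·20 + 1·(-2) = -29.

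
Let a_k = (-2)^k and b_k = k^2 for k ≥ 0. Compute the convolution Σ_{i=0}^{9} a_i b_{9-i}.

The convolution is the t^9 coefficient of A(t)B(t).
Σ = 1·81 − 2·64 + 4·49 − 8·36 + 16·25 − 32·16 + 64·9 − 128·4 + 256·1 − 512·0 = 69.

69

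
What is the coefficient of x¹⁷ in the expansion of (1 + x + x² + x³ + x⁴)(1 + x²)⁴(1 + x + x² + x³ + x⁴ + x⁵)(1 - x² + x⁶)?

(1 + x + x² + x³ + x⁴) has coefficients 1,1,1,1,1 for degrees 0…4.
(1 + x²)⁴ has coefficients 1,0,4,0,6,0,4,0,1,0,0,0,0,0,0,0,0,0 for degrees 0…17.
Multiplying by (1 + x + x² + x³ + x⁴ + x⁵) gives running coefficients 1,1,5,5,11,11,14,14,11,11,5,5,1,1,0,0,0,0 for degrees 0…17.
Finally multiplying by (1 - x² + x⁶), the product of all factors after the first has coefficients 1,1,4,4,6,6,4,4,2,2,5,5,10,10,10,10,5,5 for degrees 0…17.
[x¹⁷] = 1·5 + 1·5 + 1·10 + 1·10 + 1·10 = 40.

40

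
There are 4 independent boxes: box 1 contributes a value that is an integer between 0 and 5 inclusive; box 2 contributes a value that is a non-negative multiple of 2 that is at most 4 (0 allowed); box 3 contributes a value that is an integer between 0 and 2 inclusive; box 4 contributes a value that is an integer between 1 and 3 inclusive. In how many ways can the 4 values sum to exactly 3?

The generating function for the choices is (1 + y + y^2 + y^3 + y^4 + y^5)·(1 + y^2 + y^4)·(1 + y + y^2)·(y + y^2 + y^3); the count is [y^3].
(1 + y + y^2 + y^3 + y^4 + y^5) has coefficients 1,1,1,1 for degrees 0…3.
(1 + y^2 + y^4) has coefficients 1,0,1,0 for degrees 0…3.
Multiplying by (1 + y + y^2) gives running coefficients 1,1,2,1 for degrees 0…3.
Finally multiplying by (y + y^2 + y^3), the product of all factors after the first has coefficients 0,1,2,4 for degrees 0…3.
[y^3] = 1·4 + 1·2 + 1·1 + 1·0 = 7.

7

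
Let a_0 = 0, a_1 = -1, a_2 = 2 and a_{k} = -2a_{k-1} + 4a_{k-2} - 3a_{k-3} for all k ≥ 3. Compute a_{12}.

508872

The ordinary generating function has denominator 1 + 2x - 4x^2 + 3x^3.
Iterating the recurrence: a_0,…,a_{12} = 0, -1, 2, -8, 27, -92, 316, -1081, 3702, -12676, 43403, -148616, 508872.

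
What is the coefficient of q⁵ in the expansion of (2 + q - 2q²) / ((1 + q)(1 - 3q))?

385

The denominator gives the recurrence a_n = 2a_(n−1) + 3a_(n−2) for n ≥ 3; the numerator fixes a_0 = 2, a_1 = 5, a_2 = 14.
Iterating: 2, 5, 14, 43, 128, 385, so a_5 = 385.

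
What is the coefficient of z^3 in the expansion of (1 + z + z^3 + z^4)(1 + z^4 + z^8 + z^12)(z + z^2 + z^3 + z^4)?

(1 + z + z^3 + z^4) has coefficients 1,1,0,1 for degrees 0…3.
(1 + z^4 + z^8 + z^12) has coefficients 1,0,0,0 for degrees 0…3.
Finally multiplying by (z + z^2 + z^3 + z^4), the product of all factors after the first has coefficients 0,1,1,1 for degrees 0…3.
[z^3] = 1·1 + 1·1 + 1·0 = 2.

2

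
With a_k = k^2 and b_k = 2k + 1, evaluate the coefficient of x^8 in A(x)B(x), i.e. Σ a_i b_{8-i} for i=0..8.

876

The convolution is the t^8 coefficient of A(t)B(t).
Σ = 0·17 + 1·15 + 4·13 + 9·11 + 16·9 + 25·7 + 36·5 + 49·3 + 64·1 = 876.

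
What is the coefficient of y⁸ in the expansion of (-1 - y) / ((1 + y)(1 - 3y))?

The denominator gives the recurrence a_n = 2a_(n−1) + 3a_(n−2) for n ≥ 3; the numerator fixes a_0 = -1, a_1 = -3, a_2 = -9.
Iterating: -1, -3, -9, -27, -81, -243, -729, -2187, -6561, so a_8 = -6561.

-6561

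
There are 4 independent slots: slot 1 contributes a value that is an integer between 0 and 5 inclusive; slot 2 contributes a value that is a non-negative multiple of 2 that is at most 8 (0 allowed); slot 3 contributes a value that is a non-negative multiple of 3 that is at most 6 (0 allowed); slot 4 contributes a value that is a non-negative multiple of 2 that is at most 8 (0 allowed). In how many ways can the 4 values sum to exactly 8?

21

The generating function for the choices is (1 + t + t² + t³ + t⁴ + t⁵)·(1 + t² + t⁴ + t⁶ + t⁸)·(1 + t³ + t⁶)·(1 + t² + t⁴ + t⁶ + t⁸); the count is [t⁸].
(1 + t + t² + t³ + t⁴ + t⁵) has coefficients 1,1,1,1,1,1 for degrees 0…5.
(1 + t² + t⁴ + t⁶ + t⁸) has coefficients 1,0,1,0,1,0,1,0,1 for degrees 0…8.
Multiplying by (1 + t³ + t⁶) gives running coefficients 1,0,1,1,1,1,2,1,2 for degrees 0…8.
Finally multiplying by (1 + t² + t⁴ + t⁶ + t⁸), the product of all factors after the first has coefficients 1,0,2,1,3,2,5,3,7 for degrees 0…8.
[t⁸] = 1·7 + 1·3 + 1·5 + 1·2 + 1·3 + 1·1 = 21.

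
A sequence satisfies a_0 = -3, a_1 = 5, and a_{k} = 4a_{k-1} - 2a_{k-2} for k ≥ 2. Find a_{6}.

The ordinary generating function has denominator 1 - 4x + 2x^2.
Iterating the recurrence: a_0,…,a_{6} = -3, 5, 26, 94, 324, 1108, 3784.

3784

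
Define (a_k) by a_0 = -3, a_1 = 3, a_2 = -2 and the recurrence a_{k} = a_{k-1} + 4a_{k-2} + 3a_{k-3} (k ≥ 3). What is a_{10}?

The ordinary generating function has denominator 1 - x - 4x^2 - 3x^3.
Iterating the recurrence: a_0,…,a_{10} = -3, 3, -2, 1, 2, 0, 11, 17, 61, 162, 457.

457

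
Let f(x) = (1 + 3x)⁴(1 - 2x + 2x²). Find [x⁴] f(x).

-27

(1 + 3x)⁴ has coefficients 1,12,54,108,81 for degrees 0…4.
(1 - 2x + 2x²) has coefficients 1,-2,2,0,0 for degrees 0…4.
[x⁴] = 1·0 + 12·0 + 54·2 + 108·(-2) + 81·1 = -27.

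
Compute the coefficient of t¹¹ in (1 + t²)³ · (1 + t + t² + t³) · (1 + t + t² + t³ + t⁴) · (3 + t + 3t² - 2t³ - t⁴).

10

(1 + t²)³ has coefficients 1,0,3,0,3,0,1 for degrees 0…6.
(1 + t + t² + t³) has coefficients 1,1,1,1,0,0,0,0,0,0,0,0 for degrees 0…11.
Multiplying by (1 + t + t² + t³ + t⁴) gives running coefficients 1,2,3,4,4,3,2,1,0,0,0,0 for degrees 0…11.
Finally multiplying by (3 + t + 3t² - 2t³ - t⁴), the product of all factors after the first has coefficients 3,7,14,19,20,17,10,2,-3,-4,-4,-1 for degrees 0…11.
[t¹¹] = 1·(-1) + 3·(-4) + 3·2 + 1·17 = 10.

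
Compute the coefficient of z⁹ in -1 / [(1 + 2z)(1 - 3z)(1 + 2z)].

The denominator gives the recurrence a_n = −a_(n−1) + 8a_(n−2) + 12a_(n−3) for n ≥ 3; the numerator fixes a_0 = -1, a_1 = 1, a_2 = -9.
Iterating: -1, 1, -9, 5, -65, -3, -457, -347, -3345, -4915, so a_9 = -4915.

-4915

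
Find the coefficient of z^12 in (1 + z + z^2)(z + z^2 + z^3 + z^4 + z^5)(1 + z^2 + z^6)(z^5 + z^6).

(1 + z + z^2) has coefficients 1,1,1 for degrees 0…2.
(z + z^2 + z^3 + z^4 + z^5) has coefficients 0,1,1,1,1,1,0,0,0,0,0,0,0 for degrees 0…12.
Multiplying by (1 + z^2 + z^6) gives running coefficients 0,1,1,2,2,2,1,2,1,1,1,1,0 for degrees 0…12.
Finally multiplying by (z^5 + z^6), the product of all factors after the first has coefficients 0,0,0,0,0,0,1,2,3,4,4,3,3 for degrees 0…12.
[z^12] = 1·3 + 1·3 + 1·4 = 10.

10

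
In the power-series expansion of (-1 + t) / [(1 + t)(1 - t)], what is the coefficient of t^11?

Partial fractions give a closed form: a_n = (-1)·(-1)^n.
At n = 11: a_11 = 1.

1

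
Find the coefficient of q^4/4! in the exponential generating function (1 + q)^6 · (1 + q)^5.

7920

The EGF product rule gives c_4 = Σ_{k_1+k_2=4} C(4; k_1,k_2) · ∏ g_i(k_i), where (1+q)^6 gives the falling factorial (6)_k; (1+q)^5 gives the falling factorial (5)_k.
g_1(k) for k = 0…4: 1, 6, 30, 120, 360.
g_2(k) for k = 0…4: 1, 5, 20, 60, 120.
c_4 = Σ_k C(4,k)·g_1(k)·g_2(4−k) = 1·1·120 + 4·6·60 + 6·30·20 + 4·120·5 + 1·360·1 = 120 + 1440 + 3600 + 2400 + 360 = 7920.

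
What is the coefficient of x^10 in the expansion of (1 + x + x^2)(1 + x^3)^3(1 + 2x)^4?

225

(1 + x + x^2) has coefficients 1,1,1 for degrees 0…2.
(1 + x^3)^3 has coefficients 1,0,0,3,0,0,3,0,0,1,0 for degrees 0…10.
Finally multiplying by (1 + 2x)^4, the product of all factors after the first has coefficients 1,8,24,35,40,72,99,72,72,97,56 for degrees 0…10.
[x^10] = 1·56 + 1·97 + 1·72 = 225.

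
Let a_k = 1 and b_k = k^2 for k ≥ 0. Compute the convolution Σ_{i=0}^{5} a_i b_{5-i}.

The convolution is the t^5 coefficient of A(t)B(t).
Σ = 1·25 + 1·16 + 1·9 + 1·4 + 1·1 + 1·0 = 55.

55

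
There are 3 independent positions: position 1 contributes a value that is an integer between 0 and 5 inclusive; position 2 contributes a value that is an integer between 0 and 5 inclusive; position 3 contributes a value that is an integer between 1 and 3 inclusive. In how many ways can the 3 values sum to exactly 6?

The generating function for the choices is (1 + q + q² + q³ + q⁴ + q⁵)·(1 + q + q² + q³ + q⁴ + q⁵)·(q + q² + q³); the count is [q⁶].
(1 + q + q² + q³ + q⁴ + q⁵) has coefficients 1,1,1,1,1,1 for degrees 0…5.
(1 + q + q² + q³ + q⁴ + q⁵) has coefficients 1,1,1,1,1,1,0 for degrees 0…6.
Finally multiplying by (q + q² + q³), the product of all factors after the first has coefficients 0,1,2,3,3,3,3 for degrees 0…6.
[q⁶] = 1·3 + 1·3 + 1·3 + 1·3 + 1·2 + 1·1 = 15.

15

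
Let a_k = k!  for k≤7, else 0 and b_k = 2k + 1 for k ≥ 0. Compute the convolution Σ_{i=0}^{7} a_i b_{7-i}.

Write out a_i and b_{7-i} for i = 0,…,7 and sum the products.
Σ = 1·15 + 1·13 + 2·11 + 6·9 + 24·7 + 120·5 + 720·3 + 5040·1 = 8072.

8072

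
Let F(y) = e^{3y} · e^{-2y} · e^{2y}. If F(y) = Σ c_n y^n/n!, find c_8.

The EGF product rule gives c_8 = Σ_{k_1+k_2+k_3=8} C(8; k_1,k_2,k_3) · ∏ g_i(k_i), where e^{3y} gives (3)^k; e^{-2y} gives (-2)^k; e^{2y} gives (2)^k.
g_1(k) for k = 0…8: 1, 3, 9, 27, 81, 243, 729, 2187, 6561.
g_2(k) for k = 0…8: 1, -2, 4, -8, 16, -32, 64, -128, 256.
g_3(k) for k = 0…8: 1, 2, 4, 8, 16, 32, 64, 128, 256.
First combine the last two factors: h(k) = Σ_j C(k,j)·g_2(j)·g_3(k−j) for k = 0…8: 1, 0, 0, 0, 0, 0, 0, 0, 0.
c_8 = Σ_k C(8,k)·g_1(k)·h(8−k) = 1·6561·1 = 6561.

6561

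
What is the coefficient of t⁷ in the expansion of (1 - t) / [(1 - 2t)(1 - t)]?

The denominator gives the recurrence a_n = 3a_(n−1) − 2a_(n−2) for n ≥ 2; the numerator fixes a_0 = 1, a_1 = 2.
Iterating: 1, 2, 4, 8, 16, 32, 64, 128, so a_7 = 128.

128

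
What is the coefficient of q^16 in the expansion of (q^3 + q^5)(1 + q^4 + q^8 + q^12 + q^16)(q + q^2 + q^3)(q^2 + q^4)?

4

(q^3 + q^5) has coefficients 0,0,0,1,0,1 for degrees 0…5.
(1 + q^4 + q^8 + q^12 + q^16) has coefficients 1,0,0,0,1,0,0,0,1,0,0,0,1,0,0,0,1 for degrees 0…16.
Multiplying by (q + q^2 + q^3) gives running coefficients 0,1,1,1,0,1,1,1,0,1,1,1,0,1,1,1,0 for degrees 0…16.
Finally multiplying by (q^2 + q^4), the product of all factors after the first has coefficients 0,0,0,1,1,2,1,2,1,2,1,2,1,2,1,2,1 for degrees 0…16.
[q^16] = 1·2 + 1·2 = 4.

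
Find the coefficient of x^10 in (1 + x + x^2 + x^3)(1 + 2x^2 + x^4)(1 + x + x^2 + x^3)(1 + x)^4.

81

(1 + x + x^2 + x^3) has coefficients 1,1,1,1 for degrees 0…3.
(1 + 2x^2 + x^4) has coefficients 1,0,2,0,1,0,0,0,0,0,0 for degrees 0…10.
Multiplying by (1 + x + x^2 + x^3) gives running coefficients 1,1,3,3,3,3,1,1,0,0,0 for degrees 0…10.
Finally multiplying by (1 + x)^4, the product of all factors after the first has coefficients 1,5,13,25,38,46,46,38,25,13,5 for degrees 0…10.
[x^10] = 1·5 + 1·13 + 1·25 + 1·38 = 81.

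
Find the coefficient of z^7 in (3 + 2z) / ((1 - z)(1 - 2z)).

The denominator gives the recurrence a_n = 3a_(n−1) − 2a_(n−2) for n ≥ 2; the numerator fixes a_0 = 3, a_1 = 11.
Iterating: 3, 11, 27, 59, 123, 251, 507, 1019, so a_7 = 1019.

1019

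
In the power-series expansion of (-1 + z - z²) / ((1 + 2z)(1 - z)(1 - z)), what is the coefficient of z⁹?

395

The denominator gives the recurrence a_n = 3a_(n−2) − 2a_(n−3) for n ≥ 3; the numerator fixes a_0 = -1, a_1 = 1, a_2 = -4.
Iterating: -1, 1, -4, 5, -14, 23, -52, 97, -202, 395, so a_9 = 395.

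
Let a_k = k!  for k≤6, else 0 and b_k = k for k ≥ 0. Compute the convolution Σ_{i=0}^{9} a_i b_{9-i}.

2827

Write out a_i and b_{9-i} for i = 0,…,9 and sum the products.
Σ = 1·9 + 1·8 + 2·7 + 6·6 + 24·5 + 120·4 + 720·3 + 0·2 + 0·1 + 0·0 = 2827.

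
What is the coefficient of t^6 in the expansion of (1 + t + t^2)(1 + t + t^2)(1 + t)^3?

5

(1 + t + t^2) has coefficients 1,1,1 for degrees 0…2.
(1 + t + t^2) has coefficients 1,1,1,0,0,0,0 for degrees 0…6.
Finally multiplying by (1 + t)^3, the product of all factors after the first has coefficients 1,4,7,7,4,1,0 for degrees 0…6.
[t^6] = 1·0 + 1·1 + 1·4 = 5.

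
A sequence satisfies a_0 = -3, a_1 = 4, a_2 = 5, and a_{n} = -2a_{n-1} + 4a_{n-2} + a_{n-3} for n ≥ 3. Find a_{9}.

-3025

The ordinary generating function has denominator 1 + 2z - 4z^2 - z^3.
Iterating the recurrence: a_0,…,a_{9} = -3, 4, 5, 3, 18, -19, 113, -284, 1001, -3025.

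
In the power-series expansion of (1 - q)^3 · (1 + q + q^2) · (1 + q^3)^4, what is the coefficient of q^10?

4

(1 - q)^3 has coefficients 1,-3,3,-1 for degrees 0…3.
(1 + q + q^2) has coefficients 1,1,1,0,0,0,0,0,0,0,0 for degrees 0…10.
Finally multiplying by (1 + q^3)^4, the product of all factors after the first has coefficients 1,1,1,4,4,4,6,6,6,4,4 for degrees 0…10.
[q^10] = 1·4 − 3·4 + 3·6 − 1·6 = 4.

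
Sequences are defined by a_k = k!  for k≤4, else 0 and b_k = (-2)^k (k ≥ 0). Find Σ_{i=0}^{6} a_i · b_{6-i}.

This is [x^6] in the product of the two ordinary generating functions.
Σ = 1·64 + 1·(-32) + 2·16 + 6·(-8) + 24·4 + 0·(-2) + 0·1 = 112.

112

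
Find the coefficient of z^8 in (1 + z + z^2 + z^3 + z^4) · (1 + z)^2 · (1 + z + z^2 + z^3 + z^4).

8

(1 + z + z^2 + z^3 + z^4) has coefficients 1,1,1,1,1 for degrees 0…4.
(1 + z)^2 has coefficients 1,2,1,0,0,0,0,0,0 for degrees 0…8.
Finally multiplying by (1 + z + z^2 + z^3 + z^4), the product of all factors after the first has coefficients 1,3,4,4,4,3,1,0,0 for degrees 0…8.
[z^8] = 1·0 + 1·0 + 1·1 + 1·3 + 1·4 = 8.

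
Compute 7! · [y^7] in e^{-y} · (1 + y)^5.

34

The EGF product rule gives c_7 = Σ_{k_1+k_2=7} C(7; k_1,k_2) · ∏ g_i(k_i), where e^{-y} gives (-1)^k; (1+y)^5 gives the falling factorial (5)_k.
g_1(k) for k = 0…7: 1, -1, 1, -1, 1, -1, 1, -1.
g_2(k) for k = 0…7: 1, 5, 20, 60, 120, 120, 0, 0.
c_7 = Σ_k C(7,k)·g_1(k)·g_2(7−k) = 21·1·120 + 35·(-1)·120 + 35·1·60 + 21·(-1)·20 + 7·1·5 + 1·(-1)·1 = 2520 − 4200 + 2100 − 420 + 35 − 1 = 34.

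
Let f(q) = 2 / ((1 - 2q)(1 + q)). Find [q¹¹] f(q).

2730

The denominator gives the recurrence a_n = a_(n−1) + 2a_(n−2) for n ≥ 2; the numerator fixes a_0 = 2, a_1 = 2.
Iterating: 2, 2, 6, 10, 22, 42, 86, 170, 342, 682, 1366, 2730, so a_11 = 2730.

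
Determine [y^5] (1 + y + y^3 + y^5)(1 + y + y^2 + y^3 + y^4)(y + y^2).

6

(1 + y + y^3 + y^5) has coefficients 1,1,0,1,0,1 for degrees 0…5.
(1 + y + y^2 + y^3 + y^4) has coefficients 1,1,1,1,1,0 for degrees 0…5.
Finally multiplying by (y + y^2), the product of all factors after the first has coefficients 0,1,2,2,2,2 for degrees 0…5.
[y^5] = 1·2 + 1·2 + 1·2 + 1·0 = 6.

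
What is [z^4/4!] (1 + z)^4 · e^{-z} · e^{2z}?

209

The EGF product rule gives c_4 = Σ_{k_1+k_2+k_3=4} C(4; k_1,k_2,k_3) · ∏ g_i(k_i), where (1+z)^4 gives the falling factorial (4)_k; e^{-z} gives (-1)^k; e^{2z} gives (2)^k.
g_1(k) for k = 0…4: 1, 4, 12, 24, 24.
g_2(k) for k = 0…4: 1, -1, 1, -1, 1.
g_3(k) for k = 0…4: 1, 2, 4, 8, 16.
First combine the last two factors: h(k) = Σ_j C(k,j)·g_2(j)·g_3(k−j) for k = 0…4: 1, 1, 1, 1, 1.
c_4 = Σ_k C(4,k)·g_1(k)·h(4−k) = 1·1·1 + 4·4·1 + 6·12·1 + 4·24·1 + 1·24·1 = 1 + 16 + 72 + 96 + 24 = 209.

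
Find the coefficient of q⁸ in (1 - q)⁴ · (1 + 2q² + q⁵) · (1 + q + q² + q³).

-7

(1 - q)⁴ has coefficients 1,-4,6,-4,1 for degrees 0…4.
(1 + 2q² + q⁵) has coefficients 1,0,2,0,0,1,0,0,0 for degrees 0…8.
Finally multiplying by (1 + q + q² + q³), the product of all factors after the first has coefficients 1,1,3,3,2,3,1,1,1 for degrees 0…8.
[q⁸] = 1·1 − 4·1 + 6·1 − 4·3 + 1·2 = -7.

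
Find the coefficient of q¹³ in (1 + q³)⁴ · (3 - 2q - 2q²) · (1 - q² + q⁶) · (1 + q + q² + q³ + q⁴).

27

(1 + q³)⁴ has coefficients 1,0,0,4,0,0,6,0,0,4,0,0,1 for degrees 0…12.
(3 - 2q - 2q²) has coefficients 3,-2,-2,0,0,0,0,0,0,0,0,0,0,0 for degrees 0…13.
Multiplying by (1 - q² + q⁶) gives running coefficients 3,-2,-5,2,2,0,3,-2,-2,0,0,0,0,0 for degrees 0…13.
Finally multiplying by (1 + q + q² + q³ + q⁴), the product of all factors after the first has coefficients 3,1,-4,-2,0,-3,2,5,1,-1,-1,-4,-2,0 for degrees 0…13.
[q¹³] = 1·0 + 4·(-1) + 6·5 + 4·0 + 1·1 = 27.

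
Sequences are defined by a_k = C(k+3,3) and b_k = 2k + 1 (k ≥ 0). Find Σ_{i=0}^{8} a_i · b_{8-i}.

The convolution is the x^8 coefficient of A(x)B(x).
Σ = 1·17 + 4·15 + 10·13 + 20·11 + 35·9 + 56·7 + 84·5 + 120·3 + 165·1 = 2079.

2079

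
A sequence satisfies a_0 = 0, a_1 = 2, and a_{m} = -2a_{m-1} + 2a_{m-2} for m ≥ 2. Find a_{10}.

The ordinary generating function has denominator 1 + 2t - 2t^2.
Iterating the recurrence: a_0,…,a_{10} = 0, 2, -4, 12, -32, 88, -240, 656, -1792, 4896, -13376.

-13376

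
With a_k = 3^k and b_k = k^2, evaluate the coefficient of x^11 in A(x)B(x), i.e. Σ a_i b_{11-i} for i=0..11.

The convolution is the x^11 coefficient of A(x)B(x).
Σ = 1·121 + 3·100 + 9·81 + 27·64 + 81·49 + 243·36 + 729·25 + 2187·16 + 6561·9 + 19683·4 + 59049·1 + 177147·0 = 265642.

265642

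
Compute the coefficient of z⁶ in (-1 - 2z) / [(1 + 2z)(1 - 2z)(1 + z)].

Partial fractions give a closed form: a_n = (-2/3)·2^n + (-1/3)·(-1)^n.
At n = 6: a_6 = -43.

-43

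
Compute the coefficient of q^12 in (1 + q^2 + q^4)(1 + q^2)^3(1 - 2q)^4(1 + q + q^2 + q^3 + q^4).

(1 + q^2 + q^4) has coefficients 1,0,1,0,1 for degrees 0…4.
(1 + q^2)^3 has coefficients 1,0,3,0,3,0,1,0,0,0,0,0,0 for degrees 0…12.
Multiplying by (1 - 2q)^4 gives running coefficients 1,-8,27,-56,91,-120,121,-104,72,-32,16,0,0 for degrees 0…12.
Finally multiplying by (1 + q + q^2 + q^3 + q^4), the product of all factors after the first has coefficients 1,-7,20,-36,55,-66,63,-68,60,-63,73,-48,56 for degrees 0…12.
[q^12] = 1·56 + 1·73 + 1·60 = 189.

189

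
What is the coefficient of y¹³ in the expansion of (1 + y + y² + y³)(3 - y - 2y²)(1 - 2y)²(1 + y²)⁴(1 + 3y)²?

(1 + y + y² + y³) has coefficients 1,1,1,1 for degrees 0…3.
(3 - y - 2y²) has coefficients 3,-1,-2,0,0,0,0,0,0,0,0,0,0,0 for degrees 0…13.
Multiplying by (1 - 2y)² gives running coefficients 3,-13,14,4,-8,0,0,0,0,0,0,0,0,0 for degrees 0…13.
Multiplying by (1 + y²)⁴ gives running coefficients 3,-13,26,-48,66,-62,64,-28,11,3,-18,4,-8,0 for degrees 0…13.
Finally multiplying by (1 + 3y)², the product of all factors after the first has coefficients 3,5,-25,-9,12,-98,286,-202,419,-183,99,-77,-146,-12 for degrees 0…13.
[y¹³] = 1·(-12) + 1·(-146) + 1·(-77) + 1·99 = -136.

-136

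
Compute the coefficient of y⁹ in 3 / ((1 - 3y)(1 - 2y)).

174075

The denominator gives the recurrence a_n = 5a_(n−1) − 6a_(n−2) for n ≥ 2; the numerator fixes a_0 = 3, a_1 = 15.
Iterating: 3, 15, 57, 195, 633, 1995, 6177, 18915, 57513, 174075, so a_9 = 174075.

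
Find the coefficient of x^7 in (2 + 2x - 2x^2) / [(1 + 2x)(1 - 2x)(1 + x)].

The denominator gives the recurrence a_n = −a_(n−1) + 4a_(n−2) + 4a_(n−3) for n ≥ 3; the numerator fixes a_0 = 2, a_1 = 0, a_2 = 6.
Iterating: 2, 0, 6, 2, 22, 10, 86, 42, so a_7 = 42.

42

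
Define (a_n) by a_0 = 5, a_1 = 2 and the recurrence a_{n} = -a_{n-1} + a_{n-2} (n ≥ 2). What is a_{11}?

-97

The ordinary generating function has denominator 1 + t - t^2.
Iterating the recurrence: a_0,…,a_{11} = 5, 2, 3, -1, 4, -5, 9, -14, 23, -37, 60, -97.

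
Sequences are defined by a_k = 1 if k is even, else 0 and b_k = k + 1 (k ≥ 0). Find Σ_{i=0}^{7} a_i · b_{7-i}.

The convolution is the t^7 coefficient of A(t)B(t).
Σ = 1·8 + 0·7 + 1·6 + 0·5 + 1·4 + 0·3 + 1·2 + 0·1 = 20.

20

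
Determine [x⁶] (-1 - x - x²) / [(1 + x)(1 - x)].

-2

The denominator gives the recurrence a_n = a_(n−2) for n ≥ 3; the numerator fixes a_0 = -1, a_1 = -1, a_2 = -2.
Iterating: -1, -1, -2, -1, -2, -1, -2, so a_6 = -2.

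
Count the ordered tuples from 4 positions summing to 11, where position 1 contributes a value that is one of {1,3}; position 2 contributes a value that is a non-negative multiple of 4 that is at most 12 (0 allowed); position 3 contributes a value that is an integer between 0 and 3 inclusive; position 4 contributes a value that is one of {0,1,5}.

6

The generating function for the choices is (q + q^3)·(1 + q^4 + q^8 + q^12)·(1 + q + q^2 + q^3)·(1 + q + q^5); the count is [q^11].
(q + q^3) has coefficients 0,1,0,1 for degrees 0…3.
(1 + q^4 + q^8 + q^12) has coefficients 1,0,0,0,1,0,0,0,1,0,0,0 for degrees 0…11.
Multiplying by (1 + q + q^2 + q^3) gives running coefficients 1,1,1,1,1,1,1,1,1,1,1,1 for degrees 0…11.
Finally multiplying by (1 + q + q^5), the product of all factors after the first has coefficients 1,2,2,2,2,3,3,3,3,3,3,3 for degrees 0…11.
[q^11] = 1·3 + 1·3 = 6.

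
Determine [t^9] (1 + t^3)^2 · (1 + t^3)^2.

4

(1 + t^3)^2 has coefficients 1,0,0,2,0,0,1 for degrees 0…6.
(1 + t^3)^2 has coefficients 1,0,0,2,0,0,1,0,0,0 for degrees 0…9.
[t^9] = 1·0 + 2·1 + 1·2 = 4.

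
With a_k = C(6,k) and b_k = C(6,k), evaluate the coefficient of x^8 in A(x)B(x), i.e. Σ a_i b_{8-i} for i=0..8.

495

The convolution is the x^8 coefficient of A(x)B(x).
Σ = 1·0 + 6·0 + 15·1 + 20·6 + 15·15 + 6·20 + 1·15 + 0·6 + 0·1 = 495.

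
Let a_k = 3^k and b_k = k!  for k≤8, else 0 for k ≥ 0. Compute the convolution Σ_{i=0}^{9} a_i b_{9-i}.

236304

The convolution is the x^9 coefficient of A(x)B(x).
Σ = 1·0 + 3·40320 + 9·5040 + 27·720 + 81·120 + 243·24 + 729·6 + 2187·2 + 6561·1 + 19683·1 = 236304.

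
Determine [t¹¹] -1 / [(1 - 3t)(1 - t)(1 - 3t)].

The denominator gives the recurrence a_n = 7a_(n−1) − 15a_(n−2) + 9a_(n−3) for n ≥ 3; the numerator fixes a_0 = -1, a_1 = -7, a_2 = -34.
Iterating: -1, -7, -34, -142, -547, -2005, -7108, -24604, -83653, -280483, -930022, -3055786, so a_11 = -3055786.

-3055786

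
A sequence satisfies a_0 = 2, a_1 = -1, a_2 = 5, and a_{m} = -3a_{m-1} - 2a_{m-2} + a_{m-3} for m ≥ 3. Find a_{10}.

-123

The ordinary generating function has denominator 1 + 3t + 2t^2 - t^3.
Iterating the recurrence: a_0,…,a_{10} = 2, -1, 5, -11, 22, -39, 62, -86, 95, -51, -123.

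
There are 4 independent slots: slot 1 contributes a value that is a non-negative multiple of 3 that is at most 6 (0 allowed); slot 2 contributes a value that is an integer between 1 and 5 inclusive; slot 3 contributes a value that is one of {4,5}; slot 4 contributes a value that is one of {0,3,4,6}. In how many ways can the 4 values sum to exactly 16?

11

The generating function for the choices is (1 + z³ + z⁶)·(z + z² + z³ + z⁴ + z⁵)·(z⁴ + z⁵)·(1 + z³ + z⁴ + z⁶); the count is [z¹⁶].
(1 + z³ + z⁶) has coefficients 1,0,0,1,0,0,1 for degrees 0…6.
(z + z² + z³ + z⁴ + z⁵) has coefficients 0,1,1,1,1,1,0,0,0,0,0,0,0,0,0,0,0 for degrees 0…16.
Multiplying by (z⁴ + z⁵) gives running coefficients 0,0,0,0,0,1,2,2,2,2,1,0,0,0,0,0,0 for degrees 0…16.
Finally multiplying by (1 + z³ + z⁴ + z⁶), the product of all factors after the first has coefficients 0,0,0,0,0,1,2,2,3,5,5,5,6,5,3,2,1 for degrees 0…16.
[z¹⁶] = 1·1 + 1·5 + 1·5 = 11.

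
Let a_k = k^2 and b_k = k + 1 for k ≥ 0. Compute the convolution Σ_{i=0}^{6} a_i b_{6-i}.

196

The convolution is the t^6 coefficient of A(t)B(t).
Σ = 0·7 + 1·6 + 4·5 + 9·4 + 16·3 + 25·2 + 36·1 = 196.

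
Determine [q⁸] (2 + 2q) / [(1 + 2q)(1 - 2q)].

Partial fractions give a closed form: a_n = (1/2)·(-2)^n + (3/2)·2^n.
At n = 8: a_8 = 512.

512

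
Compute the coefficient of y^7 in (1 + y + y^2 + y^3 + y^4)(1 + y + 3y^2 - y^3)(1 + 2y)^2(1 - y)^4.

(1 + y + y^2 + y^3 + y^4) has coefficients 1,1,1,1,1 for degrees 0…4.
(1 + y + 3y^2 - y^3) has coefficients 1,1,3,-1,0,0,0,0 for degrees 0…7.
Multiplying by (1 + 2y)^2 gives running coefficients 1,5,11,15,8,-4,0,0 for degrees 0…7.
Finally multiplying by (1 - y)^4, the product of all factors after the first has coefficients 1,1,-3,-3,-5,15,15,-41 for degrees 0…7.
[y^7] = 1·(-41) + 1·15 + 1·15 + 1·(-5) + 1·(-3) = -19.

-19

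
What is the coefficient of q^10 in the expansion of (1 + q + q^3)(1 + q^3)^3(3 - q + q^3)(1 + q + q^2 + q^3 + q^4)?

45

(1 + q + q^3) has coefficients 1,1,0,1 for degrees 0…3.
(1 + q^3)^3 has coefficients 1,0,0,3,0,0,3,0,0,1,0 for degrees 0…10.
Multiplying by (3 - q + q^3) gives running coefficients 3,-1,0,10,-3,0,12,-3,0,6,-1 for degrees 0…10.
Finally multiplying by (1 + q + q^2 + q^3 + q^4), the product of all factors after the first has coefficients 3,2,2,12,9,6,19,16,6,15,14 for degrees 0…10.
[q^10] = 1·14 + 1·15 + 1·16 = 45.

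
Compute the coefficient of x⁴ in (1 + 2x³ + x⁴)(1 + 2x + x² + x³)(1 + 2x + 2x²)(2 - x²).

(1 + 2x³ + x⁴) has coefficients 1,0,0,2,1 for degrees 0…4.
(1 + 2x + x² + x³) has coefficients 1,2,1,1,0 for degrees 0…4.
Multiplying by (1 + 2x + 2x²) gives running coefficients 1,4,7,7,4 for degrees 0…4.
Finally multiplying by (2 - x²), the product of all factors after the first has coefficients 2,8,13,10,1 for degrees 0…4.
[x⁴] = 1·1 + 2·8 + 1·2 = 19.

19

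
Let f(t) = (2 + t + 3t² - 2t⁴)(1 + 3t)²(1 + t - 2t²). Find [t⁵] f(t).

(2 + t + 3t² - 2t⁴) has coefficients 2,1,3,0,-2 for degrees 0…4.
(1 + 3t)² has coefficients 1,6,9,0,0,0 for degrees 0…5.
Finally multiplying by (1 + t - 2t²), the product of all factors after the first has coefficients 1,7,13,-3,-18,0 for degrees 0…5.
[t⁵] = 2·0 + 1·(-18) + 3·(-3) − 2·7 = -41.

-41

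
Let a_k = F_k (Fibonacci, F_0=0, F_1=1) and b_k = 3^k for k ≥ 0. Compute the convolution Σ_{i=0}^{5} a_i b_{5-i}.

140

Write out a_i and b_{5-i} for i = 0,…,5 and sum the products.
Σ = 0·243 + 1·81 + 1·27 + 2·9 + 3·3 + 5·1 = 140.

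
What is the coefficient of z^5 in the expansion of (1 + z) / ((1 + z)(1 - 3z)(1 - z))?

Partial fractions give a closed form: a_n = (3/2)·3^n + (-1/2)·1^n.
At n = 5: a_5 = 364.

364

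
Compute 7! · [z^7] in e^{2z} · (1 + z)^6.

The EGF product rule gives c_7 = Σ_{k_1+k_2=7} C(7; k_1,k_2) · ∏ g_i(k_i), where e^{2z} gives (2)^k; (1+z)^6 gives the falling factorial (6)_k.
g_1(k) for k = 0…7: 1, 2, 4, 8, 16, 32, 64, 128.
g_2(k) for k = 0…7: 1, 6, 30, 120, 360, 720, 720, 0.
c_7 = Σ_k C(7,k)·g_1(k)·g_2(7−k) = 7·2·720 + 21·4·720 + 35·8·360 + 35·16·120 + 21·32·30 + 7·64·6 + 1·128·1 = 10080 + 60480 + 100800 + 67200 + 20160 + 2688 + 128 = 261536.

261536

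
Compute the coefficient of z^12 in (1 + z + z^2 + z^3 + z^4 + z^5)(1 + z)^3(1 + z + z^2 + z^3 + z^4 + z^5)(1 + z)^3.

(1 + z + z^2 + z^3 + z^4 + z^5) has coefficients 1,1,1,1,1,1 for degrees 0…5.
(1 + z)^3 has coefficients 1,3,3,1,0,0,0,0,0,0,0,0,0 for degrees 0…12.
Multiplying by (1 + z + z^2 + z^3 + z^4 + z^5) gives running coefficients 1,4,7,8,8,8,7,4,1,0,0,0,0 for degrees 0…12.
Finally multiplying by (1 + z)^3, the product of all factors after the first has coefficients 1,7,22,42,57,63,63,57,42,22,7,1,0 for degrees 0…12.
[z^12] = 1·0 + 1·1 + 1·7 + 1·22 + 1·42 + 1·57 = 129.

129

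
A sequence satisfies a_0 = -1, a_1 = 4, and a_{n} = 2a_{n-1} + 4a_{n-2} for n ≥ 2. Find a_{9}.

24064

The ordinary generating function has denominator 1 - 2y - 4y^2.
Iterating the recurrence: a_0,…,a_{9} = -1, 4, 4, 24, 64, 224, 704, 2304, 7424, 24064.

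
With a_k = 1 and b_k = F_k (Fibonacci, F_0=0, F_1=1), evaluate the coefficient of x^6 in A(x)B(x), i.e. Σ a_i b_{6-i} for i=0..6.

20

The convolution is the x^6 coefficient of A(x)B(x).
Σ = 1·8 + 1·5 + 1·3 + 1·2 + 1·1 + 1·1 + 1·0 = 20.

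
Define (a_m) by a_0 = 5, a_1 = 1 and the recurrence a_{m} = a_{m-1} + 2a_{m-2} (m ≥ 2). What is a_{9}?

1021

The ordinary generating function has denominator 1 - t - 2t^2.
Iterating the recurrence: a_0,…,a_{9} = 5, 1, 11, 13, 35, 61, 131, 253, 515, 1021.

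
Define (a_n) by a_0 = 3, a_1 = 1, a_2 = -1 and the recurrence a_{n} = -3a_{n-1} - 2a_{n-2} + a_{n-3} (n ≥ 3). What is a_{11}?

-97

The ordinary generating function has denominator 1 + 3q + 2q^2 - q^3.
Iterating the recurrence: a_0,…,a_{11} = 3, 1, -1, 4, -9, 18, -32, 51, -71, 79, -44, -97.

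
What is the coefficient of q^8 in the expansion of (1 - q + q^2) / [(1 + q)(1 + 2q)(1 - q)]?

596

Partial fractions give a closed form: a_n = (-3/2)·(-1)^n + (7/3)·(-2)^n + (1/6)·1^n.
At n = 8: a_8 = 596.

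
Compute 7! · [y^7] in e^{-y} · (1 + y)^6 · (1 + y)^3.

The EGF product rule gives c_7 = Σ_{k_1+k_2+k_3=7} C(7; k_1,k_2,k_3) · ∏ g_i(k_i), where e^{-y} gives (-1)^k; (1+y)^6 gives the falling factorial (6)_k; (1+y)^3 gives the falling factorial (3)_k.
g_1(k) for k = 0…7: 1, -1, 1, -1, 1, -1, 1, -1.
g_2(k) for k = 0…7: 1, 6, 30, 120, 360, 720, 720, 0.
g_3(k) for k = 0…7: 1, 3, 6, 6, 0, 0, 0, 0.
First combine the last two factors: h(k) = Σ_j C(k,j)·g_2(j)·g_3(k−j) for k = 0…7: 1, 9, 72, 504, 3024, 15120, 60480, 181440.
c_7 = Σ_k C(7,k)·g_1(k)·h(7−k) = 1·1·181440 + 7·(-1)·60480 + 21·1·15120 + 35·(-1)·3024 + 35·1·504 + 21·(-1)·72 + 7·1·9 + 1·(-1)·1 = 181440 − 423360 + 317520 − 105840 + 17640 − 1512 + 63 − 1 = -14050.

-14050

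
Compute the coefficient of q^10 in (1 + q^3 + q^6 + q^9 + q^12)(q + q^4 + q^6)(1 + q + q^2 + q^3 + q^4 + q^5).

6

(1 + q^3 + q^6 + q^9 + q^12) has coefficients 1,0,0,1,0,0,1,0,0,1,0 for degrees 0…10.
(q + q^4 + q^6) has coefficients 0,1,0,0,1,0,1,0,0,0,0 for degrees 0…10.
Finally multiplying by (1 + q + q^2 + q^3 + q^4 + q^5), the product of all factors after the first has coefficients 0,1,1,1,2,2,3,2,2,2,1 for degrees 0…10.
[q^10] = 1·1 + 1·2 + 1·2 + 1·1 = 6.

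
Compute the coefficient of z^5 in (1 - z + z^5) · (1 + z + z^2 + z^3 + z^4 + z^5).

1

(1 - z + z^5) has coefficients 1,-1,0,0,0,1 for degrees 0…5.
(1 + z + z^2 + z^3 + z^4 + z^5) has coefficients 1,1,1,1,1,1 for degrees 0…5.
[z^5] = 1·1 − 1·1 + 1·1 = 1.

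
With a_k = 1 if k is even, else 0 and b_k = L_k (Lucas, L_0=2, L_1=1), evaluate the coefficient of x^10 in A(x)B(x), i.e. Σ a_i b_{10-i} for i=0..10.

This is [x^10] in the product of the two ordinary generating functions.
Σ = 1·123 + 0·76 + 1·47 + 0·29 + 1·18 + 0·11 + 1·7 + 0·4 + 1·3 + 0·1 + 1·2 = 200.

200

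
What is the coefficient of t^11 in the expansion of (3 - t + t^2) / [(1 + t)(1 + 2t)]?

-15355

The denominator gives the recurrence a_n = −3a_(n−1) − 2a_(n−2) for n ≥ 3; the numerator fixes a_0 = 3, a_1 = -10, a_2 = 25.
Iterating: 3, -10, 25, -55, 115, -235, 475, -955, 1915, -3835, 7675, -15355, so a_11 = -15355.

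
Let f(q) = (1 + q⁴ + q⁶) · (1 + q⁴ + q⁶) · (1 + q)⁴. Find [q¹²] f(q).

14

(1 + q⁴ + q⁶) has coefficients 1,0,0,0,1,0,1 for degrees 0…6.
(1 + q⁴ + q⁶) has coefficients 1,0,0,0,1,0,1,0,0,0,0,0,0 for degrees 0…12.
Finally multiplying by (1 + q)⁴, the product of all factors after the first has coefficients 1,4,6,4,2,4,7,8,7,4,1,0,0 for degrees 0…12.
[q¹²] = 1·0 + 1·7 + 1·7 = 14.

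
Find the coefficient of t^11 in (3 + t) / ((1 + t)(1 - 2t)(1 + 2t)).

Partial fractions give a closed form: a_n = (-2/3)·(-1)^n + (7/6)·2^n + (5/2)·(-2)^n.
At n = 11: a_11 = -2730.

-2730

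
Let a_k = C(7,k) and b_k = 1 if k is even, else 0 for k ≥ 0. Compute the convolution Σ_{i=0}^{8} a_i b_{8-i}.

Write out a_i and b_{8-i} for i = 0,…,8 and sum the products.
Σ = 1·1 + 7·0 + 21·1 + 35·0 + 35·1 + 21·0 + 7·1 + 1·0 + 0·1 = 64.

64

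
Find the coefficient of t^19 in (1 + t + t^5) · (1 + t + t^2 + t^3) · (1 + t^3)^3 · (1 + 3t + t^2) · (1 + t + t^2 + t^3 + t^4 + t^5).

(1 + t + t^5) has coefficients 1,1,0,0,0,1 for degrees 0…5.
(1 + t + t^2 + t^3) has coefficients 1,1,1,1,0,0,0,0,0,0,0,0,0,0,0,0,0,0,0,0 for degrees 0…19.
Multiplying by (1 + t^3)^3 gives running coefficients 1,1,1,4,3,3,6,3,3,4,1,1,1,0,0,0,0,0,0,0 for degrees 0…19.
Multiplying by (1 + 3t + t^2) gives running coefficients 1,4,5,8,16,16,18,24,18,16,16,8,5,4,1,0,0,0,0,0 for degrees 0…19.
Finally multiplying by (1 + t + t^2 + t^3 + t^4 + t^5), the product of all factors after the first has coefficients 1,5,10,18,34,50,67,87,100,108,108,100,87,67,50,34,18,10,5,1 for degrees 0…19.
[t^19] = 1·1 + 1·5 + 1·50 = 56.

56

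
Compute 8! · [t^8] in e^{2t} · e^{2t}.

The EGF product rule gives c_8 = Σ_{k_1+k_2=8} C(8; k_1,k_2) · ∏ g_i(k_i), where e^{2t} gives (2)^k; e^{2t} gives (2)^k.
g_1(k) for k = 0…8: 1, 2, 4, 8, 16, 32, 64, 128, 256.
g_2(k) for k = 0…8: 1, 2, 4, 8, 16, 32, 64, 128, 256.
c_8 = Σ_k C(8,k)·g_1(k)·g_2(8−k) = 1·1·256 + 8·2·128 + 28·4·64 + 56·8·32 + 70·16·16 + 56·32·8 + 28·64·4 + 8·128·2 + 1·256·1 = 256 + 2048 + 7168 + 14336 + 17920 + 14336 + 7168 + 2048 + 256 = 65536.

65536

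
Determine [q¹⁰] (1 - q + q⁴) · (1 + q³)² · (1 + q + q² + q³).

(1 - q + q⁴) has coefficients 1,-1,0,0,1 for degrees 0…4.
(1 + q³)² has coefficients 1,0,0,2,0,0,1,0,0,0,0 for degrees 0…10.
Finally multiplying by (1 + q + q² + q³), the product of all factors after the first has coefficients 1,1,1,3,2,2,3,1,1,1,0 for degrees 0…10.
[q¹⁰] = 1·0 − 1·1 + 1·3 = 2.

2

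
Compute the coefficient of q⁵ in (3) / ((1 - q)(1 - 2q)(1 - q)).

The denominator gives the recurrence a_n = 4a_(n−1) − 5a_(n−2) + 2a_(n−3) for n ≥ 3; the numerator fixes a_0 = 3, a_1 = 12, a_2 = 33.
Iterating: 3, 12, 33, 78, 171, 360, so a_5 = 360.

360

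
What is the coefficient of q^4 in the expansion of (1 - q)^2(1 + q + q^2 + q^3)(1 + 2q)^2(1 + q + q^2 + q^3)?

(1 - q)^2 has coefficients 1,-2,1 for degrees 0…2.
(1 + q + q^2 + q^3) has coefficients 1,1,1,1,0 for degrees 0…4.
Multiplying by (1 + 2q)^2 gives running coefficients 1,5,9,9,8 for degrees 0…4.
Finally multiplying by (1 + q + q^2 + q^3), the product of all factors after the first has coefficients 1,6,15,24,31 for degrees 0…4.
[q^4] = 1·31 − 2·24 + 1·15 = -2.

-2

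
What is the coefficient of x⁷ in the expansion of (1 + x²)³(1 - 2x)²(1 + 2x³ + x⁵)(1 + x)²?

6

(1 + x²)³ has coefficients 1,0,3,0,3,0,1 for degrees 0…6.
(1 - 2x)² has coefficients 1,-4,4,0,0,0,0,0 for degrees 0…7.
Multiplying by (1 + 2x³ + x⁵) gives running coefficients 1,-4,4,2,-8,9,-4,4 for degrees 0…7.
Finally multiplying by (1 + x)², the product of all factors after the first has coefficients 1,-2,-3,6,0,-5,6,5 for degrees 0…7.
[x⁷] = 1·5 + 3·(-5) + 3·6 + 1·(-2) = 6.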